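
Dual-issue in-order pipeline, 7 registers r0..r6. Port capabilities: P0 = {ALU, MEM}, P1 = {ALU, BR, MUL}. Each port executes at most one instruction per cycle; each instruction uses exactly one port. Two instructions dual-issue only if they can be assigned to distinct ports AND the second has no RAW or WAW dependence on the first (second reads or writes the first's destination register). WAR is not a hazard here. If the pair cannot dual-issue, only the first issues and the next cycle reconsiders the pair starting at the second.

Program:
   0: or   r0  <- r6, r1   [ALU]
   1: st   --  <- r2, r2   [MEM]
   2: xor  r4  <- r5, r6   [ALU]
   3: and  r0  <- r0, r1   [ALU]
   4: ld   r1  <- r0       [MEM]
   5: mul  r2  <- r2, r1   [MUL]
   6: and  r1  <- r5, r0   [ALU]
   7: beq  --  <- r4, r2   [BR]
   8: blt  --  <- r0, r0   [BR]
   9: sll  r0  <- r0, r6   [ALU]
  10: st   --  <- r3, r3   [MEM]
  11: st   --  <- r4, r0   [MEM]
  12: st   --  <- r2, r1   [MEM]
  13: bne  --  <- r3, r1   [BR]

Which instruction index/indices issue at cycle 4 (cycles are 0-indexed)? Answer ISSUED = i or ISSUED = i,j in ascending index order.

ISSUED = 7

  cy0 -> i0&i1 (or/st) dual
  cy1 -> i2&i3 (xor/and) dual
  cy2 -> i4 (ld) RAW r1
  cy3 -> i5&i6 (mul/and) dual
  cy4 -> i7 (beq) no-port BR/BR
  cy5 -> i8&i9 (blt/sll) dual
  cy6 -> i10 (st) no-port MEM/MEM
  cy7 -> i11 (st) no-port MEM/MEM
  cy8 -> i12&i13 (st/bne) dual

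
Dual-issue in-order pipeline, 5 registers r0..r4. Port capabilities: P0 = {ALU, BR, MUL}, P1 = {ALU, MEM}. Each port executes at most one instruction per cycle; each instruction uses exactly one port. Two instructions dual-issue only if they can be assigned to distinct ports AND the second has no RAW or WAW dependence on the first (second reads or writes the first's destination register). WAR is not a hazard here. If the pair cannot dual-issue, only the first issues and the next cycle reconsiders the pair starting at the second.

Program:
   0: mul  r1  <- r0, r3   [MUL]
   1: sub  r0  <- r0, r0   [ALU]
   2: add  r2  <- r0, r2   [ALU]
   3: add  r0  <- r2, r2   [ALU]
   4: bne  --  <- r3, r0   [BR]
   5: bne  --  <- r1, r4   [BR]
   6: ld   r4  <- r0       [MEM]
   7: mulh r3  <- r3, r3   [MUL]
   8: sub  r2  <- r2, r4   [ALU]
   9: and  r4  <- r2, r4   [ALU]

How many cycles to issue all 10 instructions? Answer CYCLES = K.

[0] i0,i1  mul/sub  -- 2-wide
[1] i2  add  -- RAW r2
[2] i3  add  -- RAW r0
[3] i4  bne  -- no-port BR/BR
[4] i5,i6  bne/ld  -- 2-wide
[5] i7,i8  mulh/sub  -- 2-wide
[6] i9  and  -- tail

CYCLES = 7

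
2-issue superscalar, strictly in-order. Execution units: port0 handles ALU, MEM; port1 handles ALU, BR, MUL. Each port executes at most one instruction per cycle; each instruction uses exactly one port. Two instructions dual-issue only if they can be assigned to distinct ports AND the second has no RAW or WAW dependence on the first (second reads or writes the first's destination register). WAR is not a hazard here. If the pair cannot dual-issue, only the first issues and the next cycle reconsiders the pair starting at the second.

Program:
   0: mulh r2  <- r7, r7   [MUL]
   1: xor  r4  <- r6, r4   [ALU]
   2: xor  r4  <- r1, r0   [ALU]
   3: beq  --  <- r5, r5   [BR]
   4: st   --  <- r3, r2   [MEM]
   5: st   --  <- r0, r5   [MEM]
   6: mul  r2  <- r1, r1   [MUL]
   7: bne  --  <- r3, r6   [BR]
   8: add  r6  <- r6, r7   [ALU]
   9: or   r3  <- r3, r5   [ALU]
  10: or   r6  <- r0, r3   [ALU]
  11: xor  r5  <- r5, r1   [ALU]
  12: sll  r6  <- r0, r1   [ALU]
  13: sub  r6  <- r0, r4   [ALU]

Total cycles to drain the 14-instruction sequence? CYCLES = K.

t=0 i0,i1:mulh xor ; 2-wide
t=1 i2,i3:xor beq ; 2-wide
t=2 i4:st ; no-port MEM/MEM
t=3 i5,i6:st mul ; 2-wide
t=4 i7,i8:bne add ; 2-wide
t=5 i9:or ; RAW r3
t=6 i10,i11:or xor ; 2-wide
t=7 i12:sll ; WAW r6
t=8 i13:sub ; tail

CYCLES = 9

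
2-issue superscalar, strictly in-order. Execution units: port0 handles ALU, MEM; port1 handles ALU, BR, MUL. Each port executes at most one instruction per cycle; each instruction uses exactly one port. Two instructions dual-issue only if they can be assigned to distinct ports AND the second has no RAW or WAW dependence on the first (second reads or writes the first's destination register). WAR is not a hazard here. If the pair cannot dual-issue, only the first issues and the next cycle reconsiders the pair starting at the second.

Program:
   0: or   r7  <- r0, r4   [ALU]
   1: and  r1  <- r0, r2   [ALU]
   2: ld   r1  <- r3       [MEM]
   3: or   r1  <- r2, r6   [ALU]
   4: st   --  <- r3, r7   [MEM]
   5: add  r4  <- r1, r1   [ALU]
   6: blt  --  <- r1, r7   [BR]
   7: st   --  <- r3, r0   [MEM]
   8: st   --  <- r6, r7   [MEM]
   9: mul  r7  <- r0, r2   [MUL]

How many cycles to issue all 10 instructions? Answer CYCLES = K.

CYCLES = 6

  cy0 -> i0/i1 (or.ALU/and.ALU) pair
  cy1 -> i2 (ld.MEM) WAW r1
  cy2 -> i3/i4 (or.ALU/st.MEM) pair
  cy3 -> i5/i6 (add.ALU/blt.BR) pair
  cy4 -> i7 (st.MEM) no-port MEM/MEM
  cy5 -> i8/i9 (st.MEM/mul.MUL) pair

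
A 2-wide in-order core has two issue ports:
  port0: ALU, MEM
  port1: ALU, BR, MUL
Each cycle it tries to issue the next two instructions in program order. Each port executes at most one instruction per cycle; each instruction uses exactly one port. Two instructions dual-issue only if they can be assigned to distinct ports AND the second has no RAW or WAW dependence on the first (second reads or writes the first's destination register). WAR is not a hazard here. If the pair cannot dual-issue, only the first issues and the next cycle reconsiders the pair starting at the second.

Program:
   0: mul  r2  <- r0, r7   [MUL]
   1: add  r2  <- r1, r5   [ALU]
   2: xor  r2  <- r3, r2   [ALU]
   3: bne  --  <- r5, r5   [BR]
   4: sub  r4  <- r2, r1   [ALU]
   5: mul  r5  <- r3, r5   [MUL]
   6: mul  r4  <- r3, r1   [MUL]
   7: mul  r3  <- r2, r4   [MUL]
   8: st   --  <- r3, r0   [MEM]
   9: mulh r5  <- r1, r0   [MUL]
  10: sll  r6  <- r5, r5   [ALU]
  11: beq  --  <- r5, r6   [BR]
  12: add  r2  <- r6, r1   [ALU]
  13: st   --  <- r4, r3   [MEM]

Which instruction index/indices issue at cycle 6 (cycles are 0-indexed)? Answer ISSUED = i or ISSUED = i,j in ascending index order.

#0 head=0: mul i0 WAW r2
#1 head=1: add i1 RAW+WAW r2
#2 head=2: xor bne i2+i3 2-wide
#3 head=4: sub mul i4+i5 2-wide
#4 head=6: mul i6 no-port MUL/MUL
#5 head=7: mul i7 RAW r3
#6 head=8: st mulh i8+i9 2-wide
#7 head=10: sll i10 RAW r6
#8 head=11: beq add i11+i12 2-wide
#9 head=13: st i13 tail

ISSUED = 8,9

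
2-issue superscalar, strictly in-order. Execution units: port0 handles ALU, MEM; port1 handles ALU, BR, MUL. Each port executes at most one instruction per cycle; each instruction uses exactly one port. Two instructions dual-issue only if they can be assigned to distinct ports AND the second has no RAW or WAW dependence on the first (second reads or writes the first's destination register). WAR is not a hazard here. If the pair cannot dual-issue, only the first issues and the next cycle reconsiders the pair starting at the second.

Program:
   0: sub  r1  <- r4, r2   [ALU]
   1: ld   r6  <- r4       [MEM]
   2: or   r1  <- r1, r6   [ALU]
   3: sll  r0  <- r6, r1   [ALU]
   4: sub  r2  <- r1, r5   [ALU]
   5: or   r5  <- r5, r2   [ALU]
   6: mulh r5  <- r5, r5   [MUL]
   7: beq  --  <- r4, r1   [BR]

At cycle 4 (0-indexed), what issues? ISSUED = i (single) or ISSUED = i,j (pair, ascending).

#0 head=0: sub ld i0/i1 2-wide
#1 head=2: or i2 RAW r1
#2 head=3: sll sub i3/i4 2-wide
#3 head=5: or i5 RAW+WAW r5
#4 head=6: mulh i6 no-port MUL/BR
#5 head=7: beq i7 tail

ISSUED = 6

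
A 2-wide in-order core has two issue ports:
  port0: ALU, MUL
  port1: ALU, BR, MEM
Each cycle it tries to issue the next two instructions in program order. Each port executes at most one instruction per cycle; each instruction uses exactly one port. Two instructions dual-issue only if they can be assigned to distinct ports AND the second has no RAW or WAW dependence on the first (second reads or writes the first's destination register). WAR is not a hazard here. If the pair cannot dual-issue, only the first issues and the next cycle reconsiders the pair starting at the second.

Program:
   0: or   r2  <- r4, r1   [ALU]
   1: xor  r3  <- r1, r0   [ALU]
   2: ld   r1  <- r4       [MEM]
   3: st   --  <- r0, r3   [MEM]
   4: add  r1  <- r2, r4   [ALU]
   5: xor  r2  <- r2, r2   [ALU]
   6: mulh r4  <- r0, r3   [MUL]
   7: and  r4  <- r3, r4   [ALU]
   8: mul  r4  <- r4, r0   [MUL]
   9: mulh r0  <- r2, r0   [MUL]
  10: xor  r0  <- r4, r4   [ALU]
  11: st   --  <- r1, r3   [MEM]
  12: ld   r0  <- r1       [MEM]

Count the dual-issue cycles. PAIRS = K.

#0 head=0: or;xor i0,i1 2-wide
#1 head=2: ld i2 no-port MEM/MEM
#2 head=3: st;add i3,i4 2-wide
#3 head=5: xor;mulh i5,i6 2-wide
#4 head=7: and i7 RAW+WAW r4
#5 head=8: mul i8 no-port MUL/MUL
#6 head=9: mulh i9 WAW r0
#7 head=10: xor;st i10,i11 2-wide
#8 head=12: ld i12 tail

PAIRS = 4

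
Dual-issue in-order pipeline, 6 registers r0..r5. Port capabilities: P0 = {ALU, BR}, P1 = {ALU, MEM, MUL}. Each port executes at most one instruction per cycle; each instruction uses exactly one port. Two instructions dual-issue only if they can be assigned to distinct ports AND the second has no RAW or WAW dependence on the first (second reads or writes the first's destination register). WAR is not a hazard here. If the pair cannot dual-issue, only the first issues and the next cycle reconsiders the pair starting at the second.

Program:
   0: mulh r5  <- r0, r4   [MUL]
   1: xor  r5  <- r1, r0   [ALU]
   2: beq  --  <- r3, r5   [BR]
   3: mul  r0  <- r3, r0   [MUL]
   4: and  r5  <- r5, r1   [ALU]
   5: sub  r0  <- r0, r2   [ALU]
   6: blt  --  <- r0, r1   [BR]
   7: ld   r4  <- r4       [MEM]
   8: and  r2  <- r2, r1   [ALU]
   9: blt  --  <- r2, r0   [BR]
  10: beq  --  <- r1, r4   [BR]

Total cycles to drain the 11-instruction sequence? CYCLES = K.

CYCLES = 8

  cy0 -> i0 (mulh.MUL) WAW r5
  cy1 -> i1 (xor.ALU) RAW r5
  cy2 -> i2+i3 (beq.BR/mul.MUL) 2-wide
  cy3 -> i4+i5 (and.ALU/sub.ALU) 2-wide
  cy4 -> i6+i7 (blt.BR/ld.MEM) 2-wide
  cy5 -> i8 (and.ALU) RAW r2
  cy6 -> i9 (blt.BR) no-port BR/BR
  cy7 -> i10 (beq.BR) tail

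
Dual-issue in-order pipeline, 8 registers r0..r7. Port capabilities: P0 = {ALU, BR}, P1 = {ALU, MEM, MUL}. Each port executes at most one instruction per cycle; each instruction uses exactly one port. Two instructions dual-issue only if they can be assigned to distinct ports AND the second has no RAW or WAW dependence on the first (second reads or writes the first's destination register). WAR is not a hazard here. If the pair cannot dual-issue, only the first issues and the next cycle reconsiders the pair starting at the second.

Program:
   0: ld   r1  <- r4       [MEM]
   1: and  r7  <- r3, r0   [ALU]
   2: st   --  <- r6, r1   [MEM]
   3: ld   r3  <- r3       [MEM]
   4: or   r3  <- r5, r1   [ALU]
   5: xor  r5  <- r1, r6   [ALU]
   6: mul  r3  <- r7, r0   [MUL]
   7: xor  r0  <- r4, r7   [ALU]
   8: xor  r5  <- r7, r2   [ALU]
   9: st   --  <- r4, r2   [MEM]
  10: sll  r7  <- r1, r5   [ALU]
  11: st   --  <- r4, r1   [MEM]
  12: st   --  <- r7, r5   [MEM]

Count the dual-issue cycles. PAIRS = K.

0. ld;and @i0/i1  | 2-wide
1. st @i2  | no-port MEM/MEM
2. ld @i3  | WAW r3
3. or;xor @i4/i5  | 2-wide
4. mul;xor @i6/i7  | 2-wide
5. xor;st @i8/i9  | 2-wide
6. sll;st @i10/i11  | 2-wide
7. st @i12  | tail

PAIRS = 5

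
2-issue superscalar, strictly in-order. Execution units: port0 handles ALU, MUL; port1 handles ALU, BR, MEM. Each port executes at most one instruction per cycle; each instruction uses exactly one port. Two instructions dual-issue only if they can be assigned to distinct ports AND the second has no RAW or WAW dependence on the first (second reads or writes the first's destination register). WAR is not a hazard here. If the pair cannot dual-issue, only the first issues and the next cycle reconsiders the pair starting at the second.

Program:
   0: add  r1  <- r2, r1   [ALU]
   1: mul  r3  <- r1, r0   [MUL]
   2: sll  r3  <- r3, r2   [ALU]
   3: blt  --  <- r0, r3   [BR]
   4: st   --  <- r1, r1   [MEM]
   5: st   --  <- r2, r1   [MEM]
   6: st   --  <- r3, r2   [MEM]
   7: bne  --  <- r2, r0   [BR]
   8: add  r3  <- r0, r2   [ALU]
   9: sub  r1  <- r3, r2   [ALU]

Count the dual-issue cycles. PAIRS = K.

  cy0 -> i0 (add.ALU) RAW r1
  cy1 -> i1 (mul.MUL) RAW+WAW r3
  cy2 -> i2 (sll.ALU) RAW r3
  cy3 -> i3 (blt.BR) no-port BR/MEM
  cy4 -> i4 (st.MEM) no-port MEM/MEM
  cy5 -> i5 (st.MEM) no-port MEM/MEM
  cy6 -> i6 (st.MEM) no-port MEM/BR
  cy7 -> i7&i8 (bne.BR;add.ALU) pair
  cy8 -> i9 (sub.ALU) tail

PAIRS = 1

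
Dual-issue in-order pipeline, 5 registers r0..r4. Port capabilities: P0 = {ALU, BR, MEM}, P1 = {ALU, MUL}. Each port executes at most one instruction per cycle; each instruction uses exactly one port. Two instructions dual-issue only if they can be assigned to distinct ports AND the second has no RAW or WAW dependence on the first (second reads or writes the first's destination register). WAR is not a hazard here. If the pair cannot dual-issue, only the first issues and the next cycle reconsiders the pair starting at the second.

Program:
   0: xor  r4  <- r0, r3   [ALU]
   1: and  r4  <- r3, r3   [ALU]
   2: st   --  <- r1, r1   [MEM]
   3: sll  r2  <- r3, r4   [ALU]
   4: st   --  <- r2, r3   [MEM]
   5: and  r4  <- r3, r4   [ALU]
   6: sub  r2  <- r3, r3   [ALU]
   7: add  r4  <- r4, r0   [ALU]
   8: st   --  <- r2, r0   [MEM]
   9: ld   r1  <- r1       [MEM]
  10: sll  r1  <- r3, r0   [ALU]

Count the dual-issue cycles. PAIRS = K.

PAIRS = 3

0. xor @i0  | WAW r4
1. and;st @i1/i2  | 2-wide
2. sll @i3  | RAW r2
3. st;and @i4/i5  | 2-wide
4. sub;add @i6/i7  | 2-wide
5. st @i8  | no-port MEM/MEM
6. ld @i9  | WAW r1
7. sll @i10  | tail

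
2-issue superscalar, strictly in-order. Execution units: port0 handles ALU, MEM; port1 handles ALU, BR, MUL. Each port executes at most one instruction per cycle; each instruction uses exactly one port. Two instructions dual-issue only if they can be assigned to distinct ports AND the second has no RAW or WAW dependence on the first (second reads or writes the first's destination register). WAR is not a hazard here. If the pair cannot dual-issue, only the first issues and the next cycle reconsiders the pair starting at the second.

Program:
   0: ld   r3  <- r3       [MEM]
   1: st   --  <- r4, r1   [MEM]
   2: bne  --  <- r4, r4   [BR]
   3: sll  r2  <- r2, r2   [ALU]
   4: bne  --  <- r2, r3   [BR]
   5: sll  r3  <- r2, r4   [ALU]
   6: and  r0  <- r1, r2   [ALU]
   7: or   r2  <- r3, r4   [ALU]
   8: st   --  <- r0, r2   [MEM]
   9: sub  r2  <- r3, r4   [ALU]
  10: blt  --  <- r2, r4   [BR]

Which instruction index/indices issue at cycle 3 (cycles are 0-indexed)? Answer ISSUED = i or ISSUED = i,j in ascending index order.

t=0 i0:ld.MEM ; no-port MEM/MEM
t=1 i1+i2:st.MEM/bne.BR ; 2-wide
t=2 i3:sll.ALU ; RAW r2
t=3 i4+i5:bne.BR/sll.ALU ; 2-wide
t=4 i6+i7:and.ALU/or.ALU ; 2-wide
t=5 i8+i9:st.MEM/sub.ALU ; 2-wide
t=6 i10:blt.BR ; tail

ISSUED = 4,5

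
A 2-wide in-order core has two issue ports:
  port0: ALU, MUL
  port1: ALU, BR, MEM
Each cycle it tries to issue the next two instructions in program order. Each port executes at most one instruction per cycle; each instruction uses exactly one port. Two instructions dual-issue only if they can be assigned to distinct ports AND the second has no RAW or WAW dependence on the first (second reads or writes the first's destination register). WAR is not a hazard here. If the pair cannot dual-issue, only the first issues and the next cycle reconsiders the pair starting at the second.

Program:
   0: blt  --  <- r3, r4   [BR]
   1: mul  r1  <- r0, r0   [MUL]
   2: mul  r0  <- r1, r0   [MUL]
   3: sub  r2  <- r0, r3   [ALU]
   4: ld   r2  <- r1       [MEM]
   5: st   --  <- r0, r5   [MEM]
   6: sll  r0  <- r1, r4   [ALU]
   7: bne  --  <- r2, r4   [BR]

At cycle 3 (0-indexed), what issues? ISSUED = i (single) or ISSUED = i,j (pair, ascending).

#0 head=0: blt;mul i0,i1 dual
#1 head=2: mul i2 RAW r0
#2 head=3: sub i3 WAW r2
#3 head=4: ld i4 no-port MEM/MEM
#4 head=5: st;sll i5,i6 dual
#5 head=7: bne i7 tail

ISSUED = 4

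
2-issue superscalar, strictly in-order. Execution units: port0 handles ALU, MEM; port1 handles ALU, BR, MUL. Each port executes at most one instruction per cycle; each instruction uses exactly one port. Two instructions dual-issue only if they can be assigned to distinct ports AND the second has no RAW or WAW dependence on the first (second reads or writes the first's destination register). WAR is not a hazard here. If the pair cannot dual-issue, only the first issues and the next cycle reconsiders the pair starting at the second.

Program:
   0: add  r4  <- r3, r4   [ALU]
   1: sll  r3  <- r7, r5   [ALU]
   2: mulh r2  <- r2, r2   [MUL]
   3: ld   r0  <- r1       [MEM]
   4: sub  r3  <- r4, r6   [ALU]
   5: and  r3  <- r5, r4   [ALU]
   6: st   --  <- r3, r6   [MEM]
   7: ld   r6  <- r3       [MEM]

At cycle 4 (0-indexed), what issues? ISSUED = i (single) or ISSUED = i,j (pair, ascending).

  cy0 -> i0/i1 (add.ALU/sll.ALU) pair
  cy1 -> i2/i3 (mulh.MUL/ld.MEM) pair
  cy2 -> i4 (sub.ALU) WAW r3
  cy3 -> i5 (and.ALU) RAW r3
  cy4 -> i6 (st.MEM) no-port MEM/MEM
  cy5 -> i7 (ld.MEM) tail

ISSUED = 6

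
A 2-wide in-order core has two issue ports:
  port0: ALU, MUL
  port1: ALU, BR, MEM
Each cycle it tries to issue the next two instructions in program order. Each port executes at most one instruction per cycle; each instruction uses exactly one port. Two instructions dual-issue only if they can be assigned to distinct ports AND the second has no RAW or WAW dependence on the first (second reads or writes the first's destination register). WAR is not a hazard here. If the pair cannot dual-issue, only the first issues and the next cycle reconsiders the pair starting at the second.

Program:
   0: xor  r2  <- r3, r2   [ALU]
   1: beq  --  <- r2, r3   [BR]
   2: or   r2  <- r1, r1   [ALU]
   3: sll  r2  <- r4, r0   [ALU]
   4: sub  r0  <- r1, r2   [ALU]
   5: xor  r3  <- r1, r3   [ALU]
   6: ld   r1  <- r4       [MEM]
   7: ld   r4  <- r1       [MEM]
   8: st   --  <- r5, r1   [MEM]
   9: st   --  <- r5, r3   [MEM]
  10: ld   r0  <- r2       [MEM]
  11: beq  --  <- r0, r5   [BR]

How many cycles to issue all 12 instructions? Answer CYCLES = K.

c0: i0 xor  RAW r2
c1: i1,i2 beq/or  2-wide
c2: i3 sll  RAW r2
c3: i4,i5 sub/xor  2-wide
c4: i6 ld  no-port MEM/MEM
c5: i7 ld  no-port MEM/MEM
c6: i8 st  no-port MEM/MEM
c7: i9 st  no-port MEM/MEM
c8: i10 ld  no-port MEM/BR
c9: i11 beq  tail

CYCLES = 10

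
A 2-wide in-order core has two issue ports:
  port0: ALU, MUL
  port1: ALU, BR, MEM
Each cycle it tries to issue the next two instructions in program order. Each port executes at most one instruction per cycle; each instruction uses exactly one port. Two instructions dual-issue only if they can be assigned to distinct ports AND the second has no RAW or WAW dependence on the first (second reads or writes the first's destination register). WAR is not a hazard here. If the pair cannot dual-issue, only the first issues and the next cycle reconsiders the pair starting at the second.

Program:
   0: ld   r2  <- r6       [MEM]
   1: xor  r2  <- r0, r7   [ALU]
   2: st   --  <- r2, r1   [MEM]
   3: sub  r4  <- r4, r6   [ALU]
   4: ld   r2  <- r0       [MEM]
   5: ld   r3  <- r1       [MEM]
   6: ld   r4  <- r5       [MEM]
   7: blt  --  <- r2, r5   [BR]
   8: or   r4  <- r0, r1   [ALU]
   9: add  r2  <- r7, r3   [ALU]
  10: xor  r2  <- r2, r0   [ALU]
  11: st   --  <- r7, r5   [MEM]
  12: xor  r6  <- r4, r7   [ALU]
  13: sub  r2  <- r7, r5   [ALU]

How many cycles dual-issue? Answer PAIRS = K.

[0] i0  ld.MEM  -- WAW r2
[1] i1  xor.ALU  -- RAW r2
[2] i2&i3  st.MEM;sub.ALU  -- dual
[3] i4  ld.MEM  -- no-port MEM/MEM
[4] i5  ld.MEM  -- no-port MEM/MEM
[5] i6  ld.MEM  -- no-port MEM/BR
[6] i7&i8  blt.BR;or.ALU  -- dual
[7] i9  add.ALU  -- RAW+WAW r2
[8] i10&i11  xor.ALU;st.MEM  -- dual
[9] i12&i13  xor.ALU;sub.ALU  -- dual

PAIRS = 4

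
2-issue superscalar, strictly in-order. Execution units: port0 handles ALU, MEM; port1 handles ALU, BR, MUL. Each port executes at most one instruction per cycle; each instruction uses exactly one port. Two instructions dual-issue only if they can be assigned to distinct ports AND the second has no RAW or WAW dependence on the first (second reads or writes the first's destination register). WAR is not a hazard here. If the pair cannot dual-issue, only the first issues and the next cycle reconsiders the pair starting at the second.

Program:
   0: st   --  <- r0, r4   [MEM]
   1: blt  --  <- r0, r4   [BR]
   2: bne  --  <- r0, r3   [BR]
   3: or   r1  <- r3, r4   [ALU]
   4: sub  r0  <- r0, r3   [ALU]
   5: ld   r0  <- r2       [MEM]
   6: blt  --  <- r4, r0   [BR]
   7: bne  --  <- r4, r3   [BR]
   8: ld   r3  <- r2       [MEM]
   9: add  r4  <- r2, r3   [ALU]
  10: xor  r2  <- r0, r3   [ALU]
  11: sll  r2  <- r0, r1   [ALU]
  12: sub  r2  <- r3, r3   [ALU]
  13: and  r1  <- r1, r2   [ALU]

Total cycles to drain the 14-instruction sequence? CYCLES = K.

t=0 i0/i1:st+blt ; 2-wide
t=1 i2/i3:bne+or ; 2-wide
t=2 i4:sub ; WAW r0
t=3 i5:ld ; RAW r0
t=4 i6:blt ; no-port BR/BR
t=5 i7/i8:bne+ld ; 2-wide
t=6 i9/i10:add+xor ; 2-wide
t=7 i11:sll ; WAW r2
t=8 i12:sub ; RAW r2
t=9 i13:and ; tail

CYCLES = 10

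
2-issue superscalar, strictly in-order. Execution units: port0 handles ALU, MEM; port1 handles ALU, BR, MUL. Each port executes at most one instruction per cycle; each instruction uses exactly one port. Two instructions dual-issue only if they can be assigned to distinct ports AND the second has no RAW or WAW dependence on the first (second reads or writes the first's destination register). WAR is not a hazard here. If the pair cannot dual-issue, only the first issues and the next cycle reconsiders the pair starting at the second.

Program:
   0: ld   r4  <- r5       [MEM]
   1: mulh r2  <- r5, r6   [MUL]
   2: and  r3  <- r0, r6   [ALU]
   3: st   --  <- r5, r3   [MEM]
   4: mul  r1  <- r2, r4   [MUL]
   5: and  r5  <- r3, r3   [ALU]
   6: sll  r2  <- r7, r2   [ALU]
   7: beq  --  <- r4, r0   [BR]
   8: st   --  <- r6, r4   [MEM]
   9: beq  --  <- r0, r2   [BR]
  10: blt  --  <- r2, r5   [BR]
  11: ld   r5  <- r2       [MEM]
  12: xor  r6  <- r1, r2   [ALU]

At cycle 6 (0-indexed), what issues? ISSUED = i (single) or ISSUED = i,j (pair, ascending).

[0] i0,i1  ld+mulh  -- 2-wide
[1] i2  and  -- RAW r3
[2] i3,i4  st+mul  -- 2-wide
[3] i5,i6  and+sll  -- 2-wide
[4] i7,i8  beq+st  -- 2-wide
[5] i9  beq  -- no-port BR/BR
[6] i10,i11  blt+ld  -- 2-wide
[7] i12  xor  -- tail

ISSUED = 10,11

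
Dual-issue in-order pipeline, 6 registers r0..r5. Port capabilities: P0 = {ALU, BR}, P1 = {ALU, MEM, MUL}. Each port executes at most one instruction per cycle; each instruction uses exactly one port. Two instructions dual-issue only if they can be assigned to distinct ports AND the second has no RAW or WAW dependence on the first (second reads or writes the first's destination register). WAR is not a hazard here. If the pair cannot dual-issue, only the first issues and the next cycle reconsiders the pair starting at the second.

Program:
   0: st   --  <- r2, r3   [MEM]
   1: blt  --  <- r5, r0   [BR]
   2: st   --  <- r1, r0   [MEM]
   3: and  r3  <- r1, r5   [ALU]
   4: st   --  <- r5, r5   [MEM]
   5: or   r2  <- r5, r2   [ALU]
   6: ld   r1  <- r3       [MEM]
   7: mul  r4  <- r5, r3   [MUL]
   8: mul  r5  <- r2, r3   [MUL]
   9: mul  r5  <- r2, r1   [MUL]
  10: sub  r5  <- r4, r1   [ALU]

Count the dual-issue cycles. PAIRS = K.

#0 head=0: st.MEM;blt.BR i0&i1 dual
#1 head=2: st.MEM;and.ALU i2&i3 dual
#2 head=4: st.MEM;or.ALU i4&i5 dual
#3 head=6: ld.MEM i6 no-port MEM/MUL
#4 head=7: mul.MUL i7 no-port MUL/MUL
#5 head=8: mul.MUL i8 no-port MUL/MUL
#6 head=9: mul.MUL i9 WAW r5
#7 head=10: sub.ALU i10 tail

PAIRS = 3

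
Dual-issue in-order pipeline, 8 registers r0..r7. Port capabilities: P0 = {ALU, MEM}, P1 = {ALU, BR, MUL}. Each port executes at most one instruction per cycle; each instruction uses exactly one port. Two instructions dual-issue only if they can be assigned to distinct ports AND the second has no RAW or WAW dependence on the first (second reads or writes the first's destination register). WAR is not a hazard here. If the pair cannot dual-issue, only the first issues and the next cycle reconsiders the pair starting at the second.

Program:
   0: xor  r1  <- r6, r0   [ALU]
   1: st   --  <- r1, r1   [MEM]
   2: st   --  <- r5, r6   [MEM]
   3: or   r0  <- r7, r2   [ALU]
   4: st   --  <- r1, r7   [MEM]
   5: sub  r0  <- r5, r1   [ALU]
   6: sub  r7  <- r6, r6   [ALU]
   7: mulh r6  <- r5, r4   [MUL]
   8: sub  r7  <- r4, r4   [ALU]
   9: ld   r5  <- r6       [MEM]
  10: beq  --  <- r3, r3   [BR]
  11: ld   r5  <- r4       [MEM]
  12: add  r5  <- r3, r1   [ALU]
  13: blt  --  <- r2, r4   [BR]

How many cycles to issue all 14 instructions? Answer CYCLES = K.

0. xor @i0  | RAW r1
1. st @i1  | no-port MEM/MEM
2. st+or @i2,i3  | pair
3. st+sub @i4,i5  | pair
4. sub+mulh @i6,i7  | pair
5. sub+ld @i8,i9  | pair
6. beq+ld @i10,i11  | pair
7. add+blt @i12,i13  | pair

CYCLES = 8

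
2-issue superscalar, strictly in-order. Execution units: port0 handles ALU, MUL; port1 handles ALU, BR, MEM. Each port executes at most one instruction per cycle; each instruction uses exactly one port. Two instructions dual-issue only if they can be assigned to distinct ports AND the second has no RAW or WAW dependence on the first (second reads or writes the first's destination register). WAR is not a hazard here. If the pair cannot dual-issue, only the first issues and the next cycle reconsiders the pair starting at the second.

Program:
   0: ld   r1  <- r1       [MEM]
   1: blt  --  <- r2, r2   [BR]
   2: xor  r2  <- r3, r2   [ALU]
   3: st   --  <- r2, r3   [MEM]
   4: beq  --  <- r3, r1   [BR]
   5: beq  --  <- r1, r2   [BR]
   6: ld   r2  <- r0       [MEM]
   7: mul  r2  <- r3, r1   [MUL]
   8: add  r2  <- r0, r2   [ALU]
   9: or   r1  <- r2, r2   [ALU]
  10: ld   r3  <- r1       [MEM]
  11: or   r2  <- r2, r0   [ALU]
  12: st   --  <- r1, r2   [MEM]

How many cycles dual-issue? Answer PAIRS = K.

PAIRS = 2

[0] i0  ld  -- no-port MEM/BR
[1] i1/i2  blt;xor  -- pair
[2] i3  st  -- no-port MEM/BR
[3] i4  beq  -- no-port BR/BR
[4] i5  beq  -- no-port BR/MEM
[5] i6  ld  -- WAW r2
[6] i7  mul  -- RAW+WAW r2
[7] i8  add  -- RAW r2
[8] i9  or  -- RAW r1
[9] i10/i11  ld;or  -- pair
[10] i12  st  -- tail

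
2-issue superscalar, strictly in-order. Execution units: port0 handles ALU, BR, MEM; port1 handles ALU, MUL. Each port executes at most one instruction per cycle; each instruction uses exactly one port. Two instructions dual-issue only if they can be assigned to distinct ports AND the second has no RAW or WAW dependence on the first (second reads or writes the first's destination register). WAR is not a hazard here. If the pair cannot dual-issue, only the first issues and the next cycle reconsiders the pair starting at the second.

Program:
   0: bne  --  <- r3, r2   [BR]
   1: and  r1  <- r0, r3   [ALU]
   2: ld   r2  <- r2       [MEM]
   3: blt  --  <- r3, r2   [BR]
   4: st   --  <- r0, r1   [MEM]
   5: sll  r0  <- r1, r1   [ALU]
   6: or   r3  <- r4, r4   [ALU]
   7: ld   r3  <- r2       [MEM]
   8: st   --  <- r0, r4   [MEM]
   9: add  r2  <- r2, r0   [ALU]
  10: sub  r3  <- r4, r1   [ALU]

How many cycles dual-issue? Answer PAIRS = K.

#0 head=0: bne and i0/i1 dual
#1 head=2: ld i2 no-port MEM/BR
#2 head=3: blt i3 no-port BR/MEM
#3 head=4: st sll i4/i5 dual
#4 head=6: or i6 WAW r3
#5 head=7: ld i7 no-port MEM/MEM
#6 head=8: st add i8/i9 dual
#7 head=10: sub i10 tail

PAIRS = 3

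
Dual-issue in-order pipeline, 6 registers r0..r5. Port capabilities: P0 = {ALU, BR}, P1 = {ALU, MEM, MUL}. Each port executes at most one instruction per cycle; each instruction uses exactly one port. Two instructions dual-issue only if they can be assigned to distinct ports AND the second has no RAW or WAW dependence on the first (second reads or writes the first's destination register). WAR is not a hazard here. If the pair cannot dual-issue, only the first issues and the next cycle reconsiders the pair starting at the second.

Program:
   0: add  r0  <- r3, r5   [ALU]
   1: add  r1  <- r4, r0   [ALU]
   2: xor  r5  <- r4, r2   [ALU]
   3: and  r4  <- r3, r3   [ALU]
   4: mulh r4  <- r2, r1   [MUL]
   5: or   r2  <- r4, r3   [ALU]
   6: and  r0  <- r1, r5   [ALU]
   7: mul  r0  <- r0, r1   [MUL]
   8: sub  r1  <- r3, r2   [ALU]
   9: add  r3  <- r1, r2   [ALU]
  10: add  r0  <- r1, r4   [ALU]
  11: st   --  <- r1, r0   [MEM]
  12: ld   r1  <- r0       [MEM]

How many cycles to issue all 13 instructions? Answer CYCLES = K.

CYCLES = 9

t=0 i0:add ; RAW r0
t=1 i1,i2:add+xor ; 2-wide
t=2 i3:and ; WAW r4
t=3 i4:mulh ; RAW r4
t=4 i5,i6:or+and ; 2-wide
t=5 i7,i8:mul+sub ; 2-wide
t=6 i9,i10:add+add ; 2-wide
t=7 i11:st ; no-port MEM/MEM
t=8 i12:ld ; tail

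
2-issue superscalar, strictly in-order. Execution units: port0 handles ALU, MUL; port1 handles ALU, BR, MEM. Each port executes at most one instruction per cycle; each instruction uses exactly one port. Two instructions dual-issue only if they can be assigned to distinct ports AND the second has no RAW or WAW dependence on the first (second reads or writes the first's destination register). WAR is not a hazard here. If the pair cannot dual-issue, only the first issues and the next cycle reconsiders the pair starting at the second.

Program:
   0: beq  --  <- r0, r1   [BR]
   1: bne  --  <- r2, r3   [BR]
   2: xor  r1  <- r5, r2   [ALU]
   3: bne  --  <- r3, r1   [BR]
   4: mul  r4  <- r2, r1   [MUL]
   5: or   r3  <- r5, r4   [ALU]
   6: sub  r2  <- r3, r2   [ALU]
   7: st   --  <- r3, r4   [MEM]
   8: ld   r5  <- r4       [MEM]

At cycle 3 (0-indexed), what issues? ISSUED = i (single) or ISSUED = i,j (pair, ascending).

ISSUED = 5

  cy0 -> i0 (beq) no-port BR/BR
  cy1 -> i1/i2 (bne/xor) 2-wide
  cy2 -> i3/i4 (bne/mul) 2-wide
  cy3 -> i5 (or) RAW r3
  cy4 -> i6/i7 (sub/st) 2-wide
  cy5 -> i8 (ld) tail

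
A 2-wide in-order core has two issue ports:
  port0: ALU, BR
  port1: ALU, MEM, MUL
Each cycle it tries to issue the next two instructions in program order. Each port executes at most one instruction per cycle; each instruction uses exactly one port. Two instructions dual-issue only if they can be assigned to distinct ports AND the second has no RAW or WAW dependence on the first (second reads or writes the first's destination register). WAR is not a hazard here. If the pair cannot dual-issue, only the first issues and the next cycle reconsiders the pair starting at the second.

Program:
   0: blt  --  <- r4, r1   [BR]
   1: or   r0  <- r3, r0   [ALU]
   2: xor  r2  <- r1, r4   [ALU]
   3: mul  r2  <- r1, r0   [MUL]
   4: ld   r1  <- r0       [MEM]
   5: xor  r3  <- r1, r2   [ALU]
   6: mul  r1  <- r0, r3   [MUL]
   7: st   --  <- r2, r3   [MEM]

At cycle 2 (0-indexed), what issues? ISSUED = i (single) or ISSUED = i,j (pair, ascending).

ISSUED = 3

  cy0 -> i0&i1 (blt.BR;or.ALU) 2-wide
  cy1 -> i2 (xor.ALU) WAW r2
  cy2 -> i3 (mul.MUL) no-port MUL/MEM
  cy3 -> i4 (ld.MEM) RAW r1
  cy4 -> i5 (xor.ALU) RAW r3
  cy5 -> i6 (mul.MUL) no-port MUL/MEM
  cy6 -> i7 (st.MEM) tail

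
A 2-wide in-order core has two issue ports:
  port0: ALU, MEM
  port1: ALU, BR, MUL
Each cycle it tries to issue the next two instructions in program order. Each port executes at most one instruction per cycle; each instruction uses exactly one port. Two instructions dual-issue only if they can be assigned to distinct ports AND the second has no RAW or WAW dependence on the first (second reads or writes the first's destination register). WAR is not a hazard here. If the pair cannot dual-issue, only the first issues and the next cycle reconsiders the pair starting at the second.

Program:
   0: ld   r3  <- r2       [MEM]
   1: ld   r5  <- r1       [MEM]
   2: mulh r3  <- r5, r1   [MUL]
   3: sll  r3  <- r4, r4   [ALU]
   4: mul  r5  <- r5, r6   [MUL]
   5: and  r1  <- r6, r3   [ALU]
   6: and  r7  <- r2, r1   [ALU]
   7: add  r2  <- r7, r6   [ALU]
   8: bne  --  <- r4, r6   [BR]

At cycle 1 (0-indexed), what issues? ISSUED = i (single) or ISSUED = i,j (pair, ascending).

ISSUED = 1

0. ld.MEM @i0  | no-port MEM/MEM
1. ld.MEM @i1  | RAW r5
2. mulh.MUL @i2  | WAW r3
3. sll.ALU/mul.MUL @i3,i4  | 2-wide
4. and.ALU @i5  | RAW r1
5. and.ALU @i6  | RAW r7
6. add.ALU/bne.BR @i7,i8  | 2-wide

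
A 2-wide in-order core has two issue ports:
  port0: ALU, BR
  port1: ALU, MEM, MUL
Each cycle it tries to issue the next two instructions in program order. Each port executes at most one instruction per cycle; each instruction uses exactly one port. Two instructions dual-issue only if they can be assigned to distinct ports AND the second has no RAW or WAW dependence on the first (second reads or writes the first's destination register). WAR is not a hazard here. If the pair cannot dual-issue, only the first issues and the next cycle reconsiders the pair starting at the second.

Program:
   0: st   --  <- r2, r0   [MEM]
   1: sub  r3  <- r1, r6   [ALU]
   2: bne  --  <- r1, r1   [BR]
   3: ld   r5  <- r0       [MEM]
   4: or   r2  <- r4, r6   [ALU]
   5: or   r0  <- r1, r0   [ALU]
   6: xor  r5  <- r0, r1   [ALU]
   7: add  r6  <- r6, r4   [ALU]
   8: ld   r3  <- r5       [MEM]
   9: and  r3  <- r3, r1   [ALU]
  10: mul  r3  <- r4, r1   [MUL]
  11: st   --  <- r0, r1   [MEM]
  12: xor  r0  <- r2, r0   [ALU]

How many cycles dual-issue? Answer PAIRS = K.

c0: i0,i1 st;sub  dual
c1: i2,i3 bne;ld  dual
c2: i4,i5 or;or  dual
c3: i6,i7 xor;add  dual
c4: i8 ld  RAW+WAW r3
c5: i9 and  WAW r3
c6: i10 mul  no-port MUL/MEM
c7: i11,i12 st;xor  dual

PAIRS = 5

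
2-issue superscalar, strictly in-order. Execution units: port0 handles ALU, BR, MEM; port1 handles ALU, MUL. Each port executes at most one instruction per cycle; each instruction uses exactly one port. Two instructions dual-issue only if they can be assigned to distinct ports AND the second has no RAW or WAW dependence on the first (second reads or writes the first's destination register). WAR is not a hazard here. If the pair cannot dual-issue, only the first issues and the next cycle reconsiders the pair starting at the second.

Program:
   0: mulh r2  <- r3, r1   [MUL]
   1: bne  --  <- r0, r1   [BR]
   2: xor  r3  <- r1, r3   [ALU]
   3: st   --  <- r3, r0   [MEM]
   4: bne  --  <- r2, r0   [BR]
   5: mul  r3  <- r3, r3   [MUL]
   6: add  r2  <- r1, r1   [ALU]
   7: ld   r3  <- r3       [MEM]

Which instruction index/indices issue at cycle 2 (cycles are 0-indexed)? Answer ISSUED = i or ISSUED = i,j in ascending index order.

t=0 i0&i1:mulh+bne ; pair
t=1 i2:xor ; RAW r3
t=2 i3:st ; no-port MEM/BR
t=3 i4&i5:bne+mul ; pair
t=4 i6&i7:add+ld ; pair

ISSUED = 3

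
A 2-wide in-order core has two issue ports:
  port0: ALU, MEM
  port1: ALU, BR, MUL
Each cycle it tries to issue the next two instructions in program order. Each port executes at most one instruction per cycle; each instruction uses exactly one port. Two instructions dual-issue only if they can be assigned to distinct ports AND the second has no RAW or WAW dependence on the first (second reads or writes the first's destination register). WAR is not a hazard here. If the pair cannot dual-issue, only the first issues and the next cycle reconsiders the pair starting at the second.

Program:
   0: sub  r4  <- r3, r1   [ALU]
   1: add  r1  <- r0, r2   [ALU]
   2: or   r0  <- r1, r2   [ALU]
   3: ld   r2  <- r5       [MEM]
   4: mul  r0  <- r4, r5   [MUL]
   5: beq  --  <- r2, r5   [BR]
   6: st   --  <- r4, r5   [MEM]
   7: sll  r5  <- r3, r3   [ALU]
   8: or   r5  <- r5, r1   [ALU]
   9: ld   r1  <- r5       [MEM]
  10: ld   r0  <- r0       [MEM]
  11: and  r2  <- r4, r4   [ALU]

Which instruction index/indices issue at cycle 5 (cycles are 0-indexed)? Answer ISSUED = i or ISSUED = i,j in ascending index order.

c0: i0,i1 sub.ALU add.ALU  pair
c1: i2,i3 or.ALU ld.MEM  pair
c2: i4 mul.MUL  no-port MUL/BR
c3: i5,i6 beq.BR st.MEM  pair
c4: i7 sll.ALU  RAW+WAW r5
c5: i8 or.ALU  RAW r5
c6: i9 ld.MEM  no-port MEM/MEM
c7: i10,i11 ld.MEM and.ALU  pair

ISSUED = 8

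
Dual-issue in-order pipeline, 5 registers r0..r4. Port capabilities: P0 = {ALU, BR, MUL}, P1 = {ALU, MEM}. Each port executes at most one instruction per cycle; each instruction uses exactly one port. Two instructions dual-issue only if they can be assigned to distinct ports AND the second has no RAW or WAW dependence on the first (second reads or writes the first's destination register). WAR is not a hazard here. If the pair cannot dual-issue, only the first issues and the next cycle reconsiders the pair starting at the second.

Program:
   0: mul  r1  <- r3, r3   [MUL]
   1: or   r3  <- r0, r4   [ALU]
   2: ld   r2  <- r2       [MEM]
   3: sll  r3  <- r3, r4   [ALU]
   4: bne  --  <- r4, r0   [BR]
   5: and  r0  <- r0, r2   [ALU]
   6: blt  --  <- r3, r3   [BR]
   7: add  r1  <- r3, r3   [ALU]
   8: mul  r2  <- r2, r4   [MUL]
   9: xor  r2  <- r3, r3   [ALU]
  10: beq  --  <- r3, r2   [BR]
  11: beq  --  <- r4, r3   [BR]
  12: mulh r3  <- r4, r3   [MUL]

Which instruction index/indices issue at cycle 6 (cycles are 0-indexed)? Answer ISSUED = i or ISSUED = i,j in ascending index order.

ISSUED = 10

#0 head=0: mul.MUL/or.ALU i0/i1 2-wide
#1 head=2: ld.MEM/sll.ALU i2/i3 2-wide
#2 head=4: bne.BR/and.ALU i4/i5 2-wide
#3 head=6: blt.BR/add.ALU i6/i7 2-wide
#4 head=8: mul.MUL i8 WAW r2
#5 head=9: xor.ALU i9 RAW r2
#6 head=10: beq.BR i10 no-port BR/BR
#7 head=11: beq.BR i11 no-port BR/MUL
#8 head=12: mulh.MUL i12 tail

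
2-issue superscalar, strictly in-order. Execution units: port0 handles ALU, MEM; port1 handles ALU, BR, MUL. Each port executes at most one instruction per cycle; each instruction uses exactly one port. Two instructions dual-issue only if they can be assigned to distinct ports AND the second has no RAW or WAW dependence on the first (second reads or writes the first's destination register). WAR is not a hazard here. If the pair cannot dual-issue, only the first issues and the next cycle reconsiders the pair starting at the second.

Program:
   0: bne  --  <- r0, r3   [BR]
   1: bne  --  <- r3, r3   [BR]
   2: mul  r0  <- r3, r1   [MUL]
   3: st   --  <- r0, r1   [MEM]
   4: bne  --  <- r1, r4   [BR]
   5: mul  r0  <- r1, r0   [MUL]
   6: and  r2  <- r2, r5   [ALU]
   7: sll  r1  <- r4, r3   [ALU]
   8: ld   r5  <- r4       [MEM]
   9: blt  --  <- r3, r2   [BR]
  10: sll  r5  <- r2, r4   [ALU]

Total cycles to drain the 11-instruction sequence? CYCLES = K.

c0: i0 bne.BR  no-port BR/BR
c1: i1 bne.BR  no-port BR/MUL
c2: i2 mul.MUL  RAW r0
c3: i3+i4 st.MEM;bne.BR  pair
c4: i5+i6 mul.MUL;and.ALU  pair
c5: i7+i8 sll.ALU;ld.MEM  pair
c6: i9+i10 blt.BR;sll.ALU  pair

CYCLES = 7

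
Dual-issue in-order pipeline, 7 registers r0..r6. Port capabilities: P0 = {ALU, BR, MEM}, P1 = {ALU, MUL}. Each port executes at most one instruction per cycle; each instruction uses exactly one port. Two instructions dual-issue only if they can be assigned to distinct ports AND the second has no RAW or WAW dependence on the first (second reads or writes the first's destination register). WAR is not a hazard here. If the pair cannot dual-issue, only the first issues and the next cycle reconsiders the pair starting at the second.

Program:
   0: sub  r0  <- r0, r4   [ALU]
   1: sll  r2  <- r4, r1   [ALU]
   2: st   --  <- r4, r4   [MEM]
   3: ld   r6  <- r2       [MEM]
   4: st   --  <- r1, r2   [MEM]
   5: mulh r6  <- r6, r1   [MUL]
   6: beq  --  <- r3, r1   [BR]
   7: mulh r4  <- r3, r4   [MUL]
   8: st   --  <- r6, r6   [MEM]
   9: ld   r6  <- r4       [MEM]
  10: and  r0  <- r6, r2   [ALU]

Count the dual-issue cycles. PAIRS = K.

t=0 i0&i1:sub sll ; dual
t=1 i2:st ; no-port MEM/MEM
t=2 i3:ld ; no-port MEM/MEM
t=3 i4&i5:st mulh ; dual
t=4 i6&i7:beq mulh ; dual
t=5 i8:st ; no-port MEM/MEM
t=6 i9:ld ; RAW r6
t=7 i10:and ; tail

PAIRS = 3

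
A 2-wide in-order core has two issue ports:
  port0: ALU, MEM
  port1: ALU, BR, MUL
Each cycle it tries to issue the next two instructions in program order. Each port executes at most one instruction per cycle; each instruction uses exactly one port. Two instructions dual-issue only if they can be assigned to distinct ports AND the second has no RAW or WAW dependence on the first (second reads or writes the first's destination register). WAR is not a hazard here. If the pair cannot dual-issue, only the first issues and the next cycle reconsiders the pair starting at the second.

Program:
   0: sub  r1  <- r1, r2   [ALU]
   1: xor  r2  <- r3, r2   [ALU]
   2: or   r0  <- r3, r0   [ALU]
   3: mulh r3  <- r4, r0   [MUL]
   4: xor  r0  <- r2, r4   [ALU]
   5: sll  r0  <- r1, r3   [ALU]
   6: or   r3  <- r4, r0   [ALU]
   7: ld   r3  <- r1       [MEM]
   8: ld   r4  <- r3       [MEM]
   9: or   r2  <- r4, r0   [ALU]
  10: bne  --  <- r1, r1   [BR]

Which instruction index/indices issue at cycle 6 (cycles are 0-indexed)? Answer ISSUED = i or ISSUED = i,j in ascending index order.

ISSUED = 8

t=0 i0+i1:sub+xor ; 2-wide
t=1 i2:or ; RAW r0
t=2 i3+i4:mulh+xor ; 2-wide
t=3 i5:sll ; RAW r0
t=4 i6:or ; WAW r3
t=5 i7:ld ; no-port MEM/MEM
t=6 i8:ld ; RAW r4
t=7 i9+i10:or+bne ; 2-wide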